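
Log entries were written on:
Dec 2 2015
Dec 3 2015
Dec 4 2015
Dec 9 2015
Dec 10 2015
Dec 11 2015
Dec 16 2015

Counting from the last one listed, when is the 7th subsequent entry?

Dec 31 2015

The gap pattern 1, 1, 5, 1, 1, 5 repeats every 3 events.
These are the Wednesdays, Thursdays and Fridays of each week.
The following Thursday is Dec 17 2015.
The following Friday is Dec 18 2015.
Next Wednesday: Dec 23 2015.
The following Thursday is Dec 24 2015.
The following Friday is Dec 25 2015.
The following Wednesday is Dec 30 2015.
The following Thursday is Dec 31 2015.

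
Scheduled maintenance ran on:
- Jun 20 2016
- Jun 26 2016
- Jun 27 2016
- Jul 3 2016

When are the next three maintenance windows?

Jul 4 2016, Jul 10 2016, Jul 11 2016

Gaps: 6, 1, 6 days — not constant, but cyclic with period 2.
The events fall on every Monday and Sunday.
Next Monday: Jul 4 2016.
The following Sunday is Jul 10 2016.
The following Monday is Jul 11 2016.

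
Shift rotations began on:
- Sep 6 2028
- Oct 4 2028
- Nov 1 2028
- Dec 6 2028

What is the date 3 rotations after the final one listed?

These are Wednesdays at 28- or 35-day spacing (28, 28, 35).
The pattern: 1st Wednesday of the month.
1st Wednesday of January 2029: Jan 3 2029.
1st Wednesday of February 2029: Feb 7 2029.
1st Wednesday of March 2029: Mar 7 2029.

Mar 7 2029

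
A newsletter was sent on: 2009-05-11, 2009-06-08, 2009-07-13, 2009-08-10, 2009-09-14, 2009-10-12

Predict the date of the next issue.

Gaps: 28, 35, 28, 35, 28 days — a mix of 28 and 35. Every date is a Monday.
Each is the 2nd Monday of its month.
November 2009 — 2nd Monday is 2009-11-09.

2009-11-09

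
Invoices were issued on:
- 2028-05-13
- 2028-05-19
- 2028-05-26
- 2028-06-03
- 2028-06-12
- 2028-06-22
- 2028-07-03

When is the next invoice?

Gaps: 6, 7, 8, 9, 10, 11 days — each gap is 1 larger than the previous one.
Next gap: 12 days. 2028-07-03 + 12 days = 2028-07-15.

2028-07-15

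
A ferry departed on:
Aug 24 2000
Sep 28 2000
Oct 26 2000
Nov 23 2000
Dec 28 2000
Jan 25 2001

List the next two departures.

These are Thursdays at 28- or 35-day spacing (35, 28, 28, 35, 28).
The pattern: 4th Thursday of the month.
February 2001 — 4th Thursday is Feb 22 2001.
4th Thursday of March 2001: Mar 22 2001.

Feb 22 2001, Mar 22 2001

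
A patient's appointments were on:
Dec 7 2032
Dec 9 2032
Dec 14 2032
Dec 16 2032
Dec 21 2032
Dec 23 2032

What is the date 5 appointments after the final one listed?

Jan 11 2033

Gaps: 2, 5, 2, 5, 2 days — not constant, but cyclic with period 2.
The events fall on every Tuesday and Thursday.
Next Tuesday: Dec 28 2032.
The following Thursday is Dec 30 2032.
Next Tuesday: Jan 4 2033.
Next Thursday: Jan 6 2033.
Next Tuesday: Jan 11 2033.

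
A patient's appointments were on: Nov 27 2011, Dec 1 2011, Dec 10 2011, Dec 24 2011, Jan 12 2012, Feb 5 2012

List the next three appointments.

The spacing grows by 5 each time: 4, 9, 14, 19, 24 days.
Next gap: 29 days. Feb 5 2012 + 29 days = Mar 5 2012.
Next gap: 34 days. Mar 5 2012 + 34 days = Apr 8 2012.
Next gap: 39 days. Apr 8 2012 + 39 days = May 17 2012.

Mar 5 2012, Apr 8 2012, May 17 2012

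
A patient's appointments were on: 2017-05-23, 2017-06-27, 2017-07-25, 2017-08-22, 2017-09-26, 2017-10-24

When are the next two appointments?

Gaps: 35, 28, 28, 35, 28 days — a mix of 28 and 35. Every date is a Tuesday.
Each is the 4th Tuesday of its month.
4th Tuesday of November 2017: 2017-11-28.
December 2017 — 4th Tuesday is 2017-12-26.

2017-11-28, 2017-12-26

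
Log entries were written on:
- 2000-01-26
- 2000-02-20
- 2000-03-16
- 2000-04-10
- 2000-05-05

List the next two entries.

Gaps between consecutive events: 25, 25, 25, 25 days — a constant 25-day interval.
2000-05-05 + 25 days = 2000-05-30.
2000-05-30 + 25 days = 2000-06-24.

2000-05-30, 2000-06-24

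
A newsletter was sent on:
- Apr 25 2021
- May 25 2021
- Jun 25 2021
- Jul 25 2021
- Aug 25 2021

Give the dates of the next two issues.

Gaps: 30, 31, 30, 31 days — not constant. Every event is on the 25th of the month.
Pattern: the 25th of each month.
Next: September 2021 → Sep 25 2021.
Next: October 2021 → Oct 25 2021.

Sep 25 2021, Oct 25 2021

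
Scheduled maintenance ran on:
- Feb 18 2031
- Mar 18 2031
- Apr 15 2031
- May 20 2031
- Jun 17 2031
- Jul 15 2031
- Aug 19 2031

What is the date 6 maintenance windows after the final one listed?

Feb 17 2032

These are Tuesdays at 28- or 35-day spacing (28, 28, 35, 28, 28, 35).
The pattern: 3rd Tuesday of the month.
September 2031 — 3rd Tuesday is Sep 16 2031.
October 2031 — 3rd Tuesday is Oct 21 2031.
3rd Tuesday of November 2031: Nov 18 2031.
3rd Tuesday of December 2031: Dec 16 2031.
3rd Tuesday of January 2032: Jan 20 2032.
3rd Tuesday of February 2032: Feb 17 2032.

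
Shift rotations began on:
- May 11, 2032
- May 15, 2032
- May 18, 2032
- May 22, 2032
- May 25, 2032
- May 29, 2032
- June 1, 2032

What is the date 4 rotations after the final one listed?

Gaps: 4, 3, 4, 3, 4, 3 days — not constant, but cyclic with period 2.
The events fall on every Tuesday and Saturday.
The following Saturday is June 5, 2032.
The following Tuesday is June 8, 2032.
Next Saturday: June 12, 2032.
The following Tuesday is June 15, 2032.

June 15, 2032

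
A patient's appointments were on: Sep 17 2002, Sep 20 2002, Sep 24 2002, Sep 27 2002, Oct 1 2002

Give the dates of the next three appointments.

Oct 4 2002, Oct 8 2002, Oct 11 2002

Every event lands on a Tuesday or Friday (gaps cycle 3, 4, 3, 4).
So the schedule is: every Tuesday and Friday.
Next Friday: Oct 4 2002.
The following Tuesday is Oct 8 2002.
Next Friday: Oct 11 2002.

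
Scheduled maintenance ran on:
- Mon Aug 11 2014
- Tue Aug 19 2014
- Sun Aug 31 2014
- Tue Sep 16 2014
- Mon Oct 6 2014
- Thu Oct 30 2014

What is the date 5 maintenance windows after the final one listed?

Tue Apr 28 2015

The spacing grows by 4 each time: 8, 12, 16, 20, 24 days.
Next gap: 28 days. Thu Oct 30 2014 + 28 days = Thu Nov 27 2014.
Next gap: 32 days. Thu Nov 27 2014 + 32 days = Mon Dec 29 2014.
Next gap: 36 days. Mon Dec 29 2014 + 36 days = Tue Feb 3 2015.
Next gap: 40 days. Tue Feb 3 2015 + 40 days = Sun Mar 15 2015.
Next gap: 44 days. Sun Mar 15 2015 + 44 days = Tue Apr 28 2015.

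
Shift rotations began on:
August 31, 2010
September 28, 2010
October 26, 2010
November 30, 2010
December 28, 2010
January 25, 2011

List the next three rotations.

These are Tuesdays with 28, 28, 35, 28, 28-day gaps.
Each is the final Tuesday of its month — August 31, 2010 is past the 28th, so '4th Tuesday' doesn't fit.
February 2011 ends with Tuesday February 22, 2011.
March 2011 ends with Tuesday March 29, 2011.
April 2011 ends with Tuesday April 26, 2011.

February 22, 2011; March 29, 2011; April 26, 2011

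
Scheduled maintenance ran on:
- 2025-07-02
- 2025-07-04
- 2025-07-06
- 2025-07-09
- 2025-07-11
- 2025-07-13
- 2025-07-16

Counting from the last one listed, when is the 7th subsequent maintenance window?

Gaps: 2, 2, 3, 2, 2, 3 days — not constant, but cyclic with period 3.
The events fall on every Wednesday, Friday and Sunday.
The following Friday is 2025-07-18.
The following Sunday is 2025-07-20.
Next Wednesday: 2025-07-23.
The following Friday is 2025-07-25.
The following Sunday is 2025-07-27.
The following Wednesday is 2025-07-30.
Next Friday: 2025-08-01.

2025-08-01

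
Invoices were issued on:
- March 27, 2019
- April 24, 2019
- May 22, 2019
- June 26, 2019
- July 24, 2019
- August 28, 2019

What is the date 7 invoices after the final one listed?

March 25, 2020

All dates are Wednesdays, 28, 28, 35, 28, 35 days apart.
Specifically, the 4th Wednesday of each month.
September 2019 — 4th Wednesday is September 25, 2019.
4th Wednesday of October 2019: October 23, 2019.
4th Wednesday of November 2019: November 27, 2019.
4th Wednesday of December 2019: December 25, 2019.
4th Wednesday of January 2020: January 22, 2020.
4th Wednesday of February 2020: February 26, 2020.
March 2020 — 4th Wednesday is March 25, 2020.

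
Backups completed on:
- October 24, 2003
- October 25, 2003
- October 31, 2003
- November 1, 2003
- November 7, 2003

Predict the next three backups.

Every event lands on a Friday or Saturday (gaps cycle 1, 6, 1, 6).
So the schedule is: every Friday and Saturday.
The following Saturday is November 8, 2003.
The following Friday is November 14, 2003.
Next Saturday: November 15, 2003.

November 8, 2003; November 14, 2003; November 15, 2003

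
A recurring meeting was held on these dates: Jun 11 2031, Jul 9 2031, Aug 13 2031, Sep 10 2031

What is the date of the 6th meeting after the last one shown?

All dates are Wednesdays, 28, 35, 28 days apart.
Specifically, the 2nd Wednesday of each month.
October 2031 — 2nd Wednesday is Oct 8 2031.
November 2031 — 2nd Wednesday is Nov 12 2031.
2nd Wednesday of December 2031: Dec 10 2031.
January 2032 — 2nd Wednesday is Jan 14 2032.
2nd Wednesday of February 2032: Feb 11 2032.
2nd Wednesday of March 2032: Mar 10 2032.

Mar 10 2032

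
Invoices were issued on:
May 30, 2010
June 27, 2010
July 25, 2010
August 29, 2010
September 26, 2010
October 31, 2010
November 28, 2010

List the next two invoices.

Every date is a Sunday; gaps 28, 28, 35, 28, 35, 28 days.
Each is the last Sunday of its month (at least one falls on the 29th or later, ruling out '4th Sunday').
Last Sunday of December 2010: December 26, 2010.
January 2011 ends with Sunday January 30, 2011.

December 26, 2010; January 30, 2011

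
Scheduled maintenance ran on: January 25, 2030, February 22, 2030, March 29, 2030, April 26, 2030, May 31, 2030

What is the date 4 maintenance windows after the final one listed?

These are Fridays with 28, 35, 28, 35-day gaps.
Each is the final Friday of its month — March 29, 2030 is past the 28th, so '4th Friday' doesn't fit.
Last Friday of June 2030: June 28, 2030.
Last Friday of July 2030: July 26, 2030.
Last Friday of August 2030: August 30, 2030.
September 2030 ends with Friday September 27, 2030.

September 27, 2030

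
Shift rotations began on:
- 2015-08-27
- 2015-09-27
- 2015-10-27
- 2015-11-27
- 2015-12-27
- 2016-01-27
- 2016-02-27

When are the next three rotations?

The day-of-month is always 27 (31, 30, 31, 30, 31, 31 days between events).
So this recurs on the 27th of each month.
March 2016: 2016-03-27.
April 2016: 2016-04-27.
Next: May 2016 → 2016-05-27.

2016-03-27, 2016-04-27, 2016-05-27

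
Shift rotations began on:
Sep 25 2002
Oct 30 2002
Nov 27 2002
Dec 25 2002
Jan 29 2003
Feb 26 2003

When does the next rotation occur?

Every date is a Wednesday; gaps 35, 28, 28, 35, 28 days.
Each is the last Wednesday of its month (at least one falls on the 29th or later, ruling out '4th Wednesday').
March 2003 ends with Wednesday Mar 26 2003.

Mar 26 2003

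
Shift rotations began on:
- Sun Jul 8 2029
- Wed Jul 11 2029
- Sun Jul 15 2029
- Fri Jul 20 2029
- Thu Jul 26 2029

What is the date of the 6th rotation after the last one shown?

Intervals are 3, 4, 5, 6 days — an arithmetic progression with common difference 1.
Next gap: 7 days. Thu Jul 26 2029 + 7 days = Thu Aug 2 2029.
Next gap: 8 days. Thu Aug 2 2029 + 8 days = Fri Aug 10 2029.
Next gap: 9 days. Fri Aug 10 2029 + 9 days = Sun Aug 19 2029.
Next gap: 10 days. Sun Aug 19 2029 + 10 days = Wed Aug 29 2029.
Next gap: 11 days. Wed Aug 29 2029 + 11 days = Sun Sep 9 2029.
Next gap: 12 days. Sun Sep 9 2029 + 12 days = Fri Sep 21 2029.

Fri Sep 21 2029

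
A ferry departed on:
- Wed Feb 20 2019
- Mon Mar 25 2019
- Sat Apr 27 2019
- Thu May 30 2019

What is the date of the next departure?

The spacing is 33, 33, 33 days — always 33 days.
Thu May 30 2019 + 33 days = Tue Jul 2 2019.

Tue Jul 2 2019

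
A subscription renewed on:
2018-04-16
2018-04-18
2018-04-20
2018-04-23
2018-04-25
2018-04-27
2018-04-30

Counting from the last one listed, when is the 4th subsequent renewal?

The gap pattern 2, 2, 3, 2, 2, 3 repeats every 3 events.
These are the Mondays, Wednesdays and Fridays of each week.
The following Wednesday is 2018-05-02.
Next Friday: 2018-05-04.
The following Monday is 2018-05-07.
Next Wednesday: 2018-05-09.

2018-05-09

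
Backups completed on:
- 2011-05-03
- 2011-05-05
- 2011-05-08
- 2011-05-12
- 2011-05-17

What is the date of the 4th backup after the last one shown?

Intervals are 2, 3, 4, 5 days — an arithmetic progression with common difference 1.
Next gap: 6 days. 2011-05-17 + 6 days = 2011-05-23.
Next gap: 7 days. 2011-05-23 + 7 days = 2011-05-30.
Next gap: 8 days. 2011-05-30 + 8 days = 2011-06-07.
Next gap: 9 days. 2011-06-07 + 9 days = 2011-06-16.

2011-06-16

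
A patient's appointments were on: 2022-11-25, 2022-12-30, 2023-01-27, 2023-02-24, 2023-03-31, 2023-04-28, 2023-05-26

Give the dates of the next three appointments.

2023-06-30, 2023-07-28, 2023-08-25

These are Fridays with 35, 28, 28, 35, 28, 28-day gaps.
Each is the final Friday of its month — 2022-12-30 is past the 28th, so '4th Friday' doesn't fit.
June 2023 ends with Friday 2023-06-30.
Last Friday of July 2023: 2023-07-28.
August 2023 ends with Friday 2023-08-25.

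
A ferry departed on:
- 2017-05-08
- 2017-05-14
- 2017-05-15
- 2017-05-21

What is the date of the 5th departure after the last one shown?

Gaps: 6, 1, 6 days — not constant, but cyclic with period 2.
The events fall on every Monday and Sunday.
Next Monday: 2017-05-22.
The following Sunday is 2017-05-28.
The following Monday is 2017-05-29.
Next Sunday: 2017-06-04.
Next Monday: 2017-06-05.

2017-06-05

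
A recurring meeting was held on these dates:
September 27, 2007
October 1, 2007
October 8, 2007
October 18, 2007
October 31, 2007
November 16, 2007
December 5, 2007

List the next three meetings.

December 27, 2007; January 21, 2008; February 18, 2008

The spacing grows by 3 each time: 4, 7, 10, 13, 16, 19 days.
Next gap: 22 days. December 5, 2007 + 22 days = December 27, 2007.
Next gap: 25 days. December 27, 2007 + 25 days = January 21, 2008.
Next gap: 28 days. January 21, 2008 + 28 days = February 18, 2008.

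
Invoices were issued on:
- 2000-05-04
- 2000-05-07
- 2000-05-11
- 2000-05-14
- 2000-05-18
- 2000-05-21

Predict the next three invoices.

Gaps: 3, 4, 3, 4, 3 days — not constant, but cyclic with period 2.
The events fall on every Thursday and Sunday.
The following Thursday is 2000-05-25.
Next Sunday: 2000-05-28.
Next Thursday: 2000-06-01.

2000-05-25, 2000-05-28, 2000-06-01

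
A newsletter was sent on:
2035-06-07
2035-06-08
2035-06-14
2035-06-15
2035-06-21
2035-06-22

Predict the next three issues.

The gap pattern 1, 6, 1, 6, 1 repeats every 2 events.
These are the Thursdays and Fridays of each week.
The following Thursday is 2035-06-28.
The following Friday is 2035-06-29.
Next Thursday: 2035-07-05.

2035-06-28, 2035-06-29, 2035-07-05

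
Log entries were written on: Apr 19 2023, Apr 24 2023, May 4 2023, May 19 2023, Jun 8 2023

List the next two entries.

Intervals are 5, 10, 15, 20 days — an arithmetic progression with common difference 5.
Next gap: 25 days. Jun 8 2023 + 25 days = Jul 3 2023.
Next gap: 30 days. Jul 3 2023 + 30 days = Aug 2 2023.

Jul 3 2023, Aug 2 2023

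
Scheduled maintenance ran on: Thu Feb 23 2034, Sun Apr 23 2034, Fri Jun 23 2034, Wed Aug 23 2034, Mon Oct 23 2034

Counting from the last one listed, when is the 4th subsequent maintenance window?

Each date is the 23rd; the gaps (59, 61, 61, 61) track the month lengths.
The rule is the 23rd of every 2 months.
Next: December 2034 → Sat Dec 23 2034.
February 2035: Fri Feb 23 2035.
Next: April 2035 → Mon Apr 23 2035.
June 2035: Sat Jun 23 2035.

Sat Jun 23 2035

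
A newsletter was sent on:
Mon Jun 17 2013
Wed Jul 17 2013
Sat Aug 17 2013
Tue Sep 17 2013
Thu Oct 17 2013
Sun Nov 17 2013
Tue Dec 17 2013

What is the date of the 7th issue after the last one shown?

Gaps: 30, 31, 31, 30, 31, 30 days — not constant. Every event is on the 17th of the month.
Pattern: the 17th of each month.
January 2014: Fri Jan 17 2014.
February 2014: Mon Feb 17 2014.
March 2014: Mon Mar 17 2014.
April 2014: Thu Apr 17 2014.
Next: May 2014 → Sat May 17 2014.
Next: June 2014 → Tue Jun 17 2014.
Next: July 2014 → Thu Jul 17 2014.

Thu Jul 17 2014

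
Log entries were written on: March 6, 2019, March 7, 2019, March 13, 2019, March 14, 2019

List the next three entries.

Every event lands on a Wednesday or Thursday (gaps cycle 1, 6, 1).
So the schedule is: every Wednesday and Thursday.
Next Wednesday: March 20, 2019.
Next Thursday: March 21, 2019.
Next Wednesday: March 27, 2019.

March 20, 2019; March 21, 2019; March 27, 2019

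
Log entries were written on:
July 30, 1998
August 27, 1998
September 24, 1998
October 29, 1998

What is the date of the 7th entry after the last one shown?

All Thursdays; the gaps (28, 28, 35) vary with month length.
This is the last Thursday of each month.
Last Thursday of November 1998: November 26, 1998.
Last Thursday of December 1998: December 31, 1998.
Last Thursday of January 1999: January 28, 1999.
Last Thursday of February 1999: February 25, 1999.
March 1999 ends with Thursday March 25, 1999.
April 1999 ends with Thursday April 29, 1999.
May 1999 ends with Thursday May 27, 1999.

May 27, 1999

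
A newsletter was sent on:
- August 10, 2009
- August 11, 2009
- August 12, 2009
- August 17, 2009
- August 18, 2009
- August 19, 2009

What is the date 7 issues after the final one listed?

Every event lands on a Monday or Tuesday or Wednesday (gaps cycle 1, 1, 5, 1, 1).
So the schedule is: every Monday, Tuesday and Wednesday.
The following Monday is August 24, 2009.
Next Tuesday: August 25, 2009.
The following Wednesday is August 26, 2009.
The following Monday is August 31, 2009.
The following Tuesday is September 1, 2009.
The following Wednesday is September 2, 2009.
Next Monday: September 7, 2009.

September 7, 2009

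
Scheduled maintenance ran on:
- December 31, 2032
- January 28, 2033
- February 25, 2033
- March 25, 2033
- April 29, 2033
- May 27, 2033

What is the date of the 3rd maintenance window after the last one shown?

August 26, 2033

All Fridays; the gaps (28, 28, 28, 35, 28) vary with month length.
This is the last Friday of each month.
Last Friday of June 2033: June 24, 2033.
July 2033 ends with Friday July 29, 2033.
August 2033 ends with Friday August 26, 2033.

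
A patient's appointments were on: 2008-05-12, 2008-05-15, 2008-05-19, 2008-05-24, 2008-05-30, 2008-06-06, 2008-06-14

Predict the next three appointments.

2008-06-23, 2008-07-03, 2008-07-14

Gaps: 3, 4, 5, 6, 7, 8 days — each gap is 1 larger than the previous one.
Next gap: 9 days. 2008-06-14 + 9 days = 2008-06-23.
Next gap: 10 days. 2008-06-23 + 10 days = 2008-07-03.
Next gap: 11 days. 2008-07-03 + 11 days = 2008-07-14.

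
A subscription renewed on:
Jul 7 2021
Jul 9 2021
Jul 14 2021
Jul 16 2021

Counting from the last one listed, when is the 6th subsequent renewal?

Aug 6 2021

Every event lands on a Wednesday or Friday (gaps cycle 2, 5, 2).
So the schedule is: every Wednesday and Friday.
Next Wednesday: Jul 21 2021.
The following Friday is Jul 23 2021.
The following Wednesday is Jul 28 2021.
The following Friday is Jul 30 2021.
The following Wednesday is Aug 4 2021.
The following Friday is Aug 6 2021.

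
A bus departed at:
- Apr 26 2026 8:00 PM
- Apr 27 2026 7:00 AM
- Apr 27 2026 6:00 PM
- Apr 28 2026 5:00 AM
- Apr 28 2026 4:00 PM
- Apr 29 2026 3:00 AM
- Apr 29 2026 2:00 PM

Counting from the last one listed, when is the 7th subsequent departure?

Gaps: 11, 11, 11, 11, 11, 11 hours — each event is 11 hours after the previous one.
Apr 29 2026 2:00 PM + 11 h = Apr 30 2026 1:00 AM.
Apr 30 2026 1:00 AM + 11 h = Apr 30 2026 12:00 PM.
Apr 30 2026 12:00 PM + 11 h = Apr 30 2026 11:00 PM.
Apr 30 2026 11:00 PM + 11 h = May 1 2026 10:00 AM.
May 1 2026 10:00 AM + 11 h = May 1 2026 9:00 PM.
May 1 2026 9:00 PM + 11 h = May 2 2026 8:00 AM.
May 2 2026 8:00 AM + 11 h = May 2 2026 7:00 PM.

May 2 2026 7:00 PM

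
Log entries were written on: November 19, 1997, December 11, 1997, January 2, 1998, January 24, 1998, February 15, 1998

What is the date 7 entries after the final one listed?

July 19, 1998

The spacing is 22, 22, 22, 22 days — always 22 days.
February 15, 1998 + 22 days = March 9, 1998.
March 9, 1998 + 22 days = March 31, 1998.
March 31, 1998 + 22 days = April 22, 1998.
April 22, 1998 + 22 days = May 14, 1998.
May 14, 1998 + 22 days = June 5, 1998.
June 5, 1998 + 22 days = June 27, 1998.
June 27, 1998 + 22 days = July 19, 1998.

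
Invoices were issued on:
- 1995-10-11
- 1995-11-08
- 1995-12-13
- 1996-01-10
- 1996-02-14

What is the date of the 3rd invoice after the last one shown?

1996-05-08

All dates are Wednesdays, 28, 35, 28, 35 days apart.
Specifically, the 2nd Wednesday of each month.
March 1996 — 2nd Wednesday is 1996-03-13.
April 1996 — 2nd Wednesday is 1996-04-10.
2nd Wednesday of May 1996: 1996-05-08.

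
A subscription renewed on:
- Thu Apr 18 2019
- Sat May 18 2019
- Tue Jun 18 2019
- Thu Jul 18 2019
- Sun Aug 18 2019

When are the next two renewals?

Wed Sep 18 2019, Fri Oct 18 2019

Gaps: 30, 31, 30, 31 days — not constant. Every event is on the 18th of the month.
Pattern: the 18th of each month.
Next: September 2019 → Wed Sep 18 2019.
October 2019: Fri Oct 18 2019.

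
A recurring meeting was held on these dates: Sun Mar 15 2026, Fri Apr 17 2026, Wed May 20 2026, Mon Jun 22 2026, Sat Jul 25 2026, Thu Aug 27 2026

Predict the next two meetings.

Gaps between consecutive events: 33, 33, 33, 33, 33 days — a constant 33-day interval.
Thu Aug 27 2026 + 33 days = Tue Sep 29 2026.
Tue Sep 29 2026 + 33 days = Sun Nov 1 2026.

Tue Sep 29 2026, Sun Nov 1 2026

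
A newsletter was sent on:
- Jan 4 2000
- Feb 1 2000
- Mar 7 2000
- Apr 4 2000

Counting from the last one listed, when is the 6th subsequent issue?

All dates are Tuesdays, 28, 35, 28 days apart.
Specifically, the 1st Tuesday of each month.
May 2000 — 1st Tuesday is May 2 2000.
1st Tuesday of June 2000: Jun 6 2000.
July 2000 — 1st Tuesday is Jul 4 2000.
1st Tuesday of August 2000: Aug 1 2000.
September 2000 — 1st Tuesday is Sep 5 2000.
October 2000 — 1st Tuesday is Oct 3 2000.

Oct 3 2000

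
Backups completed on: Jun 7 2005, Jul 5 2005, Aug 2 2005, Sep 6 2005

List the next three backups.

These are Tuesdays at 28- or 35-day spacing (28, 28, 35).
The pattern: 1st Tuesday of the month.
1st Tuesday of October 2005: Oct 4 2005.
November 2005 — 1st Tuesday is Nov 1 2005.
1st Tuesday of December 2005: Dec 6 2005.

Oct 4 2005, Nov 1 2005, Dec 6 2005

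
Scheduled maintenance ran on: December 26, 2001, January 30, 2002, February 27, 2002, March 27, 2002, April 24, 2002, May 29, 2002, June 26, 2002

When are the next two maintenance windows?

Every date is a Wednesday; gaps 35, 28, 28, 28, 35, 28 days.
Each is the last Wednesday of its month (at least one falls on the 29th or later, ruling out '4th Wednesday').
Last Wednesday of July 2002: July 31, 2002.
August 2002 ends with Wednesday August 28, 2002.

July 31, 2002; August 28, 2002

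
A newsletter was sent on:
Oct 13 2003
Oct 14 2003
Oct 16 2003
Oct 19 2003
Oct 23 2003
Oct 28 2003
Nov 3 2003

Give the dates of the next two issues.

Intervals are 1, 2, 3, 4, 5, 6 days — an arithmetic progression with common difference 1.
Next gap: 7 days. Nov 3 2003 + 7 days = Nov 10 2003.
Next gap: 8 days. Nov 10 2003 + 8 days = Nov 18 2003.

Nov 10 2003, Nov 18 2003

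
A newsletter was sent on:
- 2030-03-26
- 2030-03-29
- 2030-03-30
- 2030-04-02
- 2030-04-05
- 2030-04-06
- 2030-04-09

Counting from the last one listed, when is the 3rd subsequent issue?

2030-04-16

The gap pattern 3, 1, 3, 3, 1, 3 repeats every 3 events.
These are the Tuesdays, Fridays and Saturdays of each week.
Next Friday: 2030-04-12.
The following Saturday is 2030-04-13.
Next Tuesday: 2030-04-16.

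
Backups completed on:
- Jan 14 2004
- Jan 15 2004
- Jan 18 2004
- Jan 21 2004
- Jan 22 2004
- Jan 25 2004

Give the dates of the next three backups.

Every event lands on a Wednesday or Thursday or Sunday (gaps cycle 1, 3, 3, 1, 3).
So the schedule is: every Wednesday, Thursday and Sunday.
The following Wednesday is Jan 28 2004.
Next Thursday: Jan 29 2004.
The following Sunday is Feb 1 2004.

Jan 28 2004, Jan 29 2004, Feb 1 2004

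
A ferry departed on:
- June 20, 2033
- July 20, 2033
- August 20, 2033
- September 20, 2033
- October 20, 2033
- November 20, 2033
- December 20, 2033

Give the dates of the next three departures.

Each date is the 20th; the gaps (30, 31, 31, 30, 31, 30) track the month lengths.
The rule is the 20th of each month.
Next: January 2034 → January 20, 2034.
Next: February 2034 → February 20, 2034.
Next: March 2034 → March 20, 2034.

January 20, 2034; February 20, 2034; March 20, 2034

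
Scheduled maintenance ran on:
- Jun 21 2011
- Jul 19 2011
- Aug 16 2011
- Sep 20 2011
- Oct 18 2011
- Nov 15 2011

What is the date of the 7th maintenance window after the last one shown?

All dates are Tuesdays, 28, 28, 35, 28, 28 days apart.
Specifically, the 3rd Tuesday of each month.
3rd Tuesday of December 2011: Dec 20 2011.
January 2012 — 3rd Tuesday is Jan 17 2012.
3rd Tuesday of February 2012: Feb 21 2012.
3rd Tuesday of March 2012: Mar 20 2012.
April 2012 — 3rd Tuesday is Apr 17 2012.
3rd Tuesday of May 2012: May 15 2012.
3rd Tuesday of June 2012: Jun 19 2012.

Jun 19 2012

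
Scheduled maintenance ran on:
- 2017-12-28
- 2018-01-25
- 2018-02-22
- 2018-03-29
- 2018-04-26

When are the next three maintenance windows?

2018-05-31, 2018-06-28, 2018-07-26

All Thursdays; the gaps (28, 28, 35, 28) vary with month length.
This is the last Thursday of each month.
May 2018 ends with Thursday 2018-05-31.
June 2018 ends with Thursday 2018-06-28.
July 2018 ends with Thursday 2018-07-26.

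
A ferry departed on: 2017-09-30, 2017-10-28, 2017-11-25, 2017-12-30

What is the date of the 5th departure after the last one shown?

Every date is a Saturday; gaps 28, 28, 35 days.
Each is the last Saturday of its month (at least one falls on the 29th or later, ruling out '4th Saturday').
Last Saturday of January 2018: 2018-01-27.
February 2018 ends with Saturday 2018-02-24.
Last Saturday of March 2018: 2018-03-31.
April 2018 ends with Saturday 2018-04-28.
Last Saturday of May 2018: 2018-05-26.

2018-05-26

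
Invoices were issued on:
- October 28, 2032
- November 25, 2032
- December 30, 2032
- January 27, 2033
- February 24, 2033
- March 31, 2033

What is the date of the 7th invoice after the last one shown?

These are Thursdays with 28, 35, 28, 28, 35-day gaps.
Each is the final Thursday of its month — December 30, 2032 is past the 28th, so '4th Thursday' doesn't fit.
April 2033 ends with Thursday April 28, 2033.
May 2033 ends with Thursday May 26, 2033.
Last Thursday of June 2033: June 30, 2033.
July 2033 ends with Thursday July 28, 2033.
Last Thursday of August 2033: August 25, 2033.
September 2033 ends with Thursday September 29, 2033.
October 2033 ends with Thursday October 27, 2033.

October 27, 2033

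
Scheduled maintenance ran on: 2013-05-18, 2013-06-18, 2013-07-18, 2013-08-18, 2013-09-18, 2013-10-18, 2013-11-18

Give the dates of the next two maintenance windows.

2013-12-18, 2014-01-18

Gaps: 31, 30, 31, 31, 30, 31 days — not constant. Every event is on the 18th of the month.
Pattern: the 18th of each month.
December 2013: 2013-12-18.
Next: January 2014 → 2014-01-18.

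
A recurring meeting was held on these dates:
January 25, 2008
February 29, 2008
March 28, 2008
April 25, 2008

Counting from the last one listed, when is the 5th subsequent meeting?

September 26, 2008

All Fridays; the gaps (35, 28, 28) vary with month length.
This is the last Friday of each month.
Last Friday of May 2008: May 30, 2008.
June 2008 ends with Friday June 27, 2008.
July 2008 ends with Friday July 25, 2008.
August 2008 ends with Friday August 29, 2008.
Last Friday of September 2008: September 26, 2008.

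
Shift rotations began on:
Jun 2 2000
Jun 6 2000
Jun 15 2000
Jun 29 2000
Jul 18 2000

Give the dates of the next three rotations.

Intervals are 4, 9, 14, 19 days — an arithmetic progression with common difference 5.
Next gap: 24 days. Jul 18 2000 + 24 days = Aug 11 2000.
Next gap: 29 days. Aug 11 2000 + 29 days = Sep 9 2000.
Next gap: 34 days. Sep 9 2000 + 34 days = Oct 13 2000.

Aug 11 2000, Sep 9 2000, Oct 13 2000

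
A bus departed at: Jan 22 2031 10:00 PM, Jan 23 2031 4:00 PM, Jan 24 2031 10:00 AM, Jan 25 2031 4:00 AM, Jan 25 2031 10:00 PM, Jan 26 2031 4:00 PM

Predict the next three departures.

Gaps: 18, 18, 18, 18, 18 hours — each event is 18 hours after the previous one.
Jan 26 2031 4:00 PM + 18 h = Jan 27 2031 10:00 AM.
Jan 27 2031 10:00 AM + 18 h = Jan 28 2031 4:00 AM.
Jan 28 2031 4:00 AM + 18 h = Jan 28 2031 10:00 PM.

Jan 27 2031 10:00 AM, Jan 28 2031 4:00 AM, Jan 28 2031 10:00 PM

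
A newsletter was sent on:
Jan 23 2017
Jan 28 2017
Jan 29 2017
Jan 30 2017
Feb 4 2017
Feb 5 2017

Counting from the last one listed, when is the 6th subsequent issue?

Feb 19 2017

Gaps: 5, 1, 1, 5, 1 days — not constant, but cyclic with period 3.
The events fall on every Monday, Saturday and Sunday.
Next Monday: Feb 6 2017.
The following Saturday is Feb 11 2017.
The following Sunday is Feb 12 2017.
The following Monday is Feb 13 2017.
The following Saturday is Feb 18 2017.
The following Sunday is Feb 19 2017.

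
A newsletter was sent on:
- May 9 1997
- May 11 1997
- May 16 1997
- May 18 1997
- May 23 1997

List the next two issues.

May 25 1997, May 30 1997

The gap pattern 2, 5, 2, 5 repeats every 2 events.
These are the Fridays and Sundays of each week.
Next Sunday: May 25 1997.
Next Friday: May 30 1997.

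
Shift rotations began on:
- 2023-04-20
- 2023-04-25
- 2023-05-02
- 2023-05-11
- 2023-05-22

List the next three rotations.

2023-06-04, 2023-06-19, 2023-07-06

Gaps: 5, 7, 9, 11 days — each gap is 2 larger than the previous one.
Next gap: 13 days. 2023-05-22 + 13 days = 2023-06-04.
Next gap: 15 days. 2023-06-04 + 15 days = 2023-06-19.
Next gap: 17 days. 2023-06-19 + 17 days = 2023-07-06.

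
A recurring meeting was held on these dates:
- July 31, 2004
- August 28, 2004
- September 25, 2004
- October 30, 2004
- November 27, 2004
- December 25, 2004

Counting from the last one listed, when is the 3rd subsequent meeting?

All Saturdays; the gaps (28, 28, 35, 28, 28) vary with month length.
This is the last Saturday of each month.
Last Saturday of January 2005: January 29, 2005.
February 2005 ends with Saturday February 26, 2005.
Last Saturday of March 2005: March 26, 2005.

March 26, 2005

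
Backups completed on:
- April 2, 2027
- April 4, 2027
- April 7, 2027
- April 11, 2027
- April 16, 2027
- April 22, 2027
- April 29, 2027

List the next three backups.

May 7, 2027; May 16, 2027; May 26, 2027

The spacing grows by 1 each time: 2, 3, 4, 5, 6, 7 days.
Next gap: 8 days. April 29, 2027 + 8 days = May 7, 2027.
Next gap: 9 days. May 7, 2027 + 9 days = May 16, 2027.
Next gap: 10 days. May 16, 2027 + 10 days = May 26, 2027.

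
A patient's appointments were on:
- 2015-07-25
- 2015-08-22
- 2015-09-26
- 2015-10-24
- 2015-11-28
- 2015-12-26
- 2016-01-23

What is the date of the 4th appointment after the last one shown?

These are Saturdays at 28- or 35-day spacing (28, 35, 28, 35, 28, 28).
The pattern: 4th Saturday of the month.
February 2016 — 4th Saturday is 2016-02-27.
March 2016 — 4th Saturday is 2016-03-26.
4th Saturday of April 2016: 2016-04-23.
May 2016 — 4th Saturday is 2016-05-28.

2016-05-28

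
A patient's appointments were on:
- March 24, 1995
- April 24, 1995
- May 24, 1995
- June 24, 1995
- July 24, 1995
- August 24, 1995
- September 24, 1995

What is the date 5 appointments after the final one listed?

February 24, 1996

The day-of-month is always 24 (31, 30, 31, 30, 31, 31 days between events).
So this recurs on the 24th of each month.
October 1995: October 24, 1995.
Next: November 1995 → November 24, 1995.
December 1995: December 24, 1995.
Next: January 1996 → January 24, 1996.
Next: February 1996 → February 24, 1996.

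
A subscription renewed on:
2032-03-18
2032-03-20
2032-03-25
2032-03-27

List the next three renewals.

Gaps: 2, 5, 2 days — not constant, but cyclic with period 2.
The events fall on every Thursday and Saturday.
Next Thursday: 2032-04-01.
The following Saturday is 2032-04-03.
Next Thursday: 2032-04-08.

2032-04-01, 2032-04-03, 2032-04-08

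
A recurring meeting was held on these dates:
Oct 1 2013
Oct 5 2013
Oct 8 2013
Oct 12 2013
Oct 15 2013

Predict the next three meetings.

The gap pattern 4, 3, 4, 3 repeats every 2 events.
These are the Tuesdays and Saturdays of each week.
The following Saturday is Oct 19 2013.
The following Tuesday is Oct 22 2013.
The following Saturday is Oct 26 2013.

Oct 19 2013, Oct 22 2013, Oct 26 2013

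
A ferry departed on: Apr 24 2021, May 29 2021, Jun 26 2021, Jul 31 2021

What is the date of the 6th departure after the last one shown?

Jan 29 2022

Every date is a Saturday; gaps 35, 28, 35 days.
Each is the last Saturday of its month (at least one falls on the 29th or later, ruling out '4th Saturday').
August 2021 ends with Saturday Aug 28 2021.
September 2021 ends with Saturday Sep 25 2021.
Last Saturday of October 2021: Oct 30 2021.
November 2021 ends with Saturday Nov 27 2021.
Last Saturday of December 2021: Dec 25 2021.
Last Saturday of January 2022: Jan 29 2022.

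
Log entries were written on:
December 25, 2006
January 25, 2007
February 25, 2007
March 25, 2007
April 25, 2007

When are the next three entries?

May 25, 2007; June 25, 2007; July 25, 2007

The day-of-month is always 25 (31, 31, 28, 31 days between events).
So this recurs on the 25th of each month.
May 2007: May 25, 2007.
Next: June 2007 → June 25, 2007.
July 2007: July 25, 2007.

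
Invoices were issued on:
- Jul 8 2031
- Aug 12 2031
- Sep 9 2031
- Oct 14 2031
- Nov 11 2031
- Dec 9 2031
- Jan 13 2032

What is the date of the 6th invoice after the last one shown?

These are Tuesdays at 28- or 35-day spacing (35, 28, 35, 28, 28, 35).
The pattern: 2nd Tuesday of the month.
February 2032 — 2nd Tuesday is Feb 10 2032.
2nd Tuesday of March 2032: Mar 9 2032.
April 2032 — 2nd Tuesday is Apr 13 2032.
2nd Tuesday of May 2032: May 11 2032.
June 2032 — 2nd Tuesday is Jun 8 2032.
July 2032 — 2nd Tuesday is Jul 13 2032.

Jul 13 2032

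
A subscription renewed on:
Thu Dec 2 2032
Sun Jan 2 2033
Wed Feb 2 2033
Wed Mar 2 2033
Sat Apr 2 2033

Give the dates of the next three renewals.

The day-of-month is always 2 (31, 31, 28, 31 days between events).
So this recurs on the 2nd of each month.
Next: May 2033 → Mon May 2 2033.
June 2033: Thu Jun 2 2033.
July 2033: Sat Jul 2 2033.

Mon May 2 2033, Thu Jun 2 2033, Sat Jul 2 2033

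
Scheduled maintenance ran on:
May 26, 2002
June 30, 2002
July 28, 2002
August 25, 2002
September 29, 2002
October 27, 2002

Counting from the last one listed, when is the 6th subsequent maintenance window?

April 27, 2003

All Sundays; the gaps (35, 28, 28, 35, 28) vary with month length.
This is the last Sunday of each month.
November 2002 ends with Sunday November 24, 2002.
Last Sunday of December 2002: December 29, 2002.
January 2003 ends with Sunday January 26, 2003.
February 2003 ends with Sunday February 23, 2003.
March 2003 ends with Sunday March 30, 2003.
April 2003 ends with Sunday April 27, 2003.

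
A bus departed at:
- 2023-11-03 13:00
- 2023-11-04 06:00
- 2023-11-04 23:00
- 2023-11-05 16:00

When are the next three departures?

2023-11-06 09:00, 2023-11-07 02:00, 2023-11-07 19:00

The interval is a steady 17 hours (17, 17, 17).
2023-11-05 16:00 + 17 h = 2023-11-06 09:00.
2023-11-06 09:00 + 17 h = 2023-11-07 02:00.
2023-11-07 02:00 + 17 h = 2023-11-07 19:00.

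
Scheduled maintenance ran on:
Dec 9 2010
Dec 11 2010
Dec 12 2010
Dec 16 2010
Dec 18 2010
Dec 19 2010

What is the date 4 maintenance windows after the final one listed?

Dec 30 2010

Gaps: 2, 1, 4, 2, 1 days — not constant, but cyclic with period 3.
The events fall on every Thursday, Saturday and Sunday.
The following Thursday is Dec 23 2010.
Next Saturday: Dec 25 2010.
Next Sunday: Dec 26 2010.
Next Thursday: Dec 30 2010.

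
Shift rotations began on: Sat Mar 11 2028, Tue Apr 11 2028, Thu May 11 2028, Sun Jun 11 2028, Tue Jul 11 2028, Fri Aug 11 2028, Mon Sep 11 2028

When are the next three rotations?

The day-of-month is always 11 (31, 30, 31, 30, 31, 31 days between events).
So this recurs on the 11th of each month.
Next: October 2028 → Wed Oct 11 2028.
November 2028: Sat Nov 11 2028.
Next: December 2028 → Mon Dec 11 2028.

Wed Oct 11 2028, Sat Nov 11 2028, Mon Dec 11 2028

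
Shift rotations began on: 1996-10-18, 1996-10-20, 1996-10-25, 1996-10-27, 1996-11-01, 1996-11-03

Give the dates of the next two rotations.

1996-11-08, 1996-11-10

The gap pattern 2, 5, 2, 5, 2 repeats every 2 events.
These are the Fridays and Sundays of each week.
Next Friday: 1996-11-08.
Next Sunday: 1996-11-10.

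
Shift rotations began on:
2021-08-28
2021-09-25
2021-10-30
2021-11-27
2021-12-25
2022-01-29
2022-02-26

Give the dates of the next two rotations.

2022-03-26, 2022-04-30

Every date is a Saturday; gaps 28, 35, 28, 28, 35, 28 days.
Each is the last Saturday of its month (at least one falls on the 29th or later, ruling out '4th Saturday').
March 2022 ends with Saturday 2022-03-26.
Last Saturday of April 2022: 2022-04-30.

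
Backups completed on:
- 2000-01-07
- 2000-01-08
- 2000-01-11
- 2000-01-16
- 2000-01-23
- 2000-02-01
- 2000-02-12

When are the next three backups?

Intervals are 1, 3, 5, 7, 9, 11 days — an arithmetic progression with common difference 2.
Next gap: 13 days. 2000-02-12 + 13 days = 2000-02-25.
Next gap: 15 days. 2000-02-25 + 15 days = 2000-03-11.
Next gap: 17 days. 2000-03-11 + 17 days = 2000-03-28.

2000-02-25, 2000-03-11, 2000-03-28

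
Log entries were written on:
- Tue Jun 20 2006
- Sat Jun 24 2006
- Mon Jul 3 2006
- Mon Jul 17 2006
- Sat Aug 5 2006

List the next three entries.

Tue Aug 29 2006, Wed Sep 27 2006, Tue Oct 31 2006

Intervals are 4, 9, 14, 19 days — an arithmetic progression with common difference 5.
Next gap: 24 days. Sat Aug 5 2006 + 24 days = Tue Aug 29 2006.
Next gap: 29 days. Tue Aug 29 2006 + 29 days = Wed Sep 27 2006.
Next gap: 34 days. Wed Sep 27 2006 + 34 days = Tue Oct 31 2006.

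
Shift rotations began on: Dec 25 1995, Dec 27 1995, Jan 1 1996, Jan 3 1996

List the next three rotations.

The gap pattern 2, 5, 2 repeats every 2 events.
These are the Mondays and Wednesdays of each week.
Next Monday: Jan 8 1996.
Next Wednesday: Jan 10 1996.
The following Monday is Jan 15 1996.

Jan 8 1996, Jan 10 1996, Jan 15 1996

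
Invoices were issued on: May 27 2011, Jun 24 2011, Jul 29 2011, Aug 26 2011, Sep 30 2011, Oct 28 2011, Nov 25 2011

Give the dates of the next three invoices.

All Fridays; the gaps (28, 35, 28, 35, 28, 28) vary with month length.
This is the last Friday of each month.
December 2011 ends with Friday Dec 30 2011.
Last Friday of January 2012: Jan 27 2012.
Last Friday of February 2012: Feb 24 2012.

Dec 30 2011, Jan 27 2012, Feb 24 2012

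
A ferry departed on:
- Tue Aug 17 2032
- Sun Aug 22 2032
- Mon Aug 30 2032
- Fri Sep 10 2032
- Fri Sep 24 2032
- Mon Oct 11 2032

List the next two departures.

Sun Oct 31 2032, Tue Nov 23 2032

Gaps: 5, 8, 11, 14, 17 days — each gap is 3 larger than the previous one.
Next gap: 20 days. Mon Oct 11 2032 + 20 days = Sun Oct 31 2032.
Next gap: 23 days. Sun Oct 31 2032 + 23 days = Tue Nov 23 2032.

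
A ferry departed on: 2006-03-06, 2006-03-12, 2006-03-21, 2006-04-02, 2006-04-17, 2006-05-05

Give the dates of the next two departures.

2006-05-26, 2006-06-19

Gaps: 6, 9, 12, 15, 18 days — each gap is 3 larger than the previous one.
Next gap: 21 days. 2006-05-05 + 21 days = 2006-05-26.
Next gap: 24 days. 2006-05-26 + 24 days = 2006-06-19.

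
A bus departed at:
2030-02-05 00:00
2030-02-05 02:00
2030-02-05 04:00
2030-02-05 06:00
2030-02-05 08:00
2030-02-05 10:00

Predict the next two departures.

Spacing: 2, 2, 2, 2, 2 h — constant 2 h.
2030-02-05 10:00 + 2 h = 2030-02-05 12:00.
2030-02-05 12:00 + 2 h = 2030-02-05 14:00.

2030-02-05 12:00, 2030-02-05 14:00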